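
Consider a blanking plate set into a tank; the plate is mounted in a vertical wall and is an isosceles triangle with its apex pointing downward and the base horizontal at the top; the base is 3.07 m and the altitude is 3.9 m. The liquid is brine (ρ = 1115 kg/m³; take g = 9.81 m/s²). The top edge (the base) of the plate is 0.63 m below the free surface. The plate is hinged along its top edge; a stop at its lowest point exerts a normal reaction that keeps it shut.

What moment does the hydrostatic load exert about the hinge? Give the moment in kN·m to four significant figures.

γ = ρg = 1115 × 9.81 / 1000 = 10.93815 kN/m³.
With the apex down, the centroid sits h/3 = 3.9/3 = 1.3 m below the base (the top edge), so the centroid depth is h_c = 0.63 + 1.3 = 1.93 m.
A = ½ × 3.07 × 3.9 = 5.9865 m².
Resultant F = γ·h_c·A = 10.93815 × 1.93 × 5.9865 = 126.379 kN.
I_c = b·h³/36 = 3.07 × 3.9³/36 = 5.05859 m⁴.
Centre of pressure: y_p = y_c + I_c/(y_c·A) = 1.93 + 5.05859/(1.93 × 5.9865) = 1.93 + 0.437824 = 2.36782 m along the plane.
The resultant acts 1.3 + 0.437824 = 1.73782 m (along the plate) below the hinge at the top edge, so the moment about the hinge is M = F × 1.73782 = 126.379 × 1.73782 = 219.624 kN·m.

M ≈ 219.6 kN·m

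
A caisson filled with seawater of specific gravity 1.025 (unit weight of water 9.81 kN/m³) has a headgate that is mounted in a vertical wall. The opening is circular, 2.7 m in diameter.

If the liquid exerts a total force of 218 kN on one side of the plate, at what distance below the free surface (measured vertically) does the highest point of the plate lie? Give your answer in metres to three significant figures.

γ = 1.025 × 9.81 = 10.05525 kN/m³.
A = π(1.35)² = 5.72555 m².
From F = γ·h_c·A, the centroid depth is h_c = 218/(10.05525 × 5.72555) = 3.78657 m.
The centroid is at the centre, 1.35 m below the top of the plate, so the highest point sits at h_top = 3.78657 − 1.35 = 2.43657 m below the surface.

d_top ≈ 2.44 m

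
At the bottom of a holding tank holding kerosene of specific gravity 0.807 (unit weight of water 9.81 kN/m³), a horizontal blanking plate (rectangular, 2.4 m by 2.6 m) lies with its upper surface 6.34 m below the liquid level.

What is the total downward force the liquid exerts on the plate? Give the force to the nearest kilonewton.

γ = 0.807 × 9.81 = 7.91667 kN/m³.
The plate is horizontal, so pressure is uniform at p = γ·h = 7.91667 × 6.34 = 50.1917 kN/m².
A = 2.4 × 2.6 = 6.24 m².
F = p·A = 50.1917 × 6.24 = 313.196 kN.

F ≈ 313 kN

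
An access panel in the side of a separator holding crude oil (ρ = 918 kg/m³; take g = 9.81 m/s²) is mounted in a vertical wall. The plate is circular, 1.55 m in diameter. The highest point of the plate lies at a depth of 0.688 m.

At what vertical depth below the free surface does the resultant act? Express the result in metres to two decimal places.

γ = ρg = 918 × 9.81 / 1000 = 9.00558 kN/m³.
The centroid is at the centre, 0.775 m below the top of the plate, so the centroid depth is h_c = 0.688 + 0.775 = 1.463 m.
A = π(0.775)² = 1.88692 m².
Resultant F = γ·h_c·A = 9.00558 × 1.463 × 1.88692 = 24.8605 kN.
I_c = πr⁴/4 = π × 0.775⁴/4 = 0.283333 m⁴.
Centre of pressure: y_p = y_c + I_c/(y_c·A) = 1.463 + 0.283333/(1.463 × 1.88692) = 1.463 + 0.102636 = 1.56564 m along the plane.

h_p = 1.57 m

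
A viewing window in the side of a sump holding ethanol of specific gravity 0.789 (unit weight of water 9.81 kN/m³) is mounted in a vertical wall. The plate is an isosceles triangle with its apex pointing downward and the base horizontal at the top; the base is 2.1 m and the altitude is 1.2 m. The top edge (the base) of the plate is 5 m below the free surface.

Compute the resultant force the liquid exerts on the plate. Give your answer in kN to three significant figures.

F ≈ 52.7 kN

γ = 0.789 × 9.81 = 7.74009 kN/m³.
With the apex down, the centroid sits h/3 = 1.2/3 = 0.4 m below the base (the top edge), so the centroid depth is h_c = 5 + 0.4 = 5.4 m.
A = ½ × 2.1 × 1.2 = 1.26 m².
Resultant F = γ·h_c·A = 7.74009 × 5.4 × 1.26 = 52.6636 kN.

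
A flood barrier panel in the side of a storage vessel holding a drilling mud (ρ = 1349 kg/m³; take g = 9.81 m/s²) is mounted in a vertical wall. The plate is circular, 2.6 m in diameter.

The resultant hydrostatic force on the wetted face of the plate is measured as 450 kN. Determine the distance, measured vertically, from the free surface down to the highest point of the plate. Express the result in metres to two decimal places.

γ = ρg = 1349 × 9.81 / 1000 = 13.23369 kN/m³.
A = π(1.3)² = 5.30929 m².
From F = γ·h_c·A, the centroid depth is h_c = 450/(13.23369 × 5.30929) = 6.40465 m.
The centroid is at the centre, 1.3 m below the top of the plate, so the highest point sits at h_top = 6.40465 − 1.3 = 5.10465 m below the surface.

d_top ≈ 5.10 m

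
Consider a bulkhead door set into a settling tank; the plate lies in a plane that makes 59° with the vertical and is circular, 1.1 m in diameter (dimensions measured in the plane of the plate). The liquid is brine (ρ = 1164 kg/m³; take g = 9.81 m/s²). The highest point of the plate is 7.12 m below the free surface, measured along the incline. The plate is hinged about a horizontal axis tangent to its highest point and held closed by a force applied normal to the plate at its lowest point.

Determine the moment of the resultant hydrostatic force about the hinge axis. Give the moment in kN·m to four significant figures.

M ≈ 24.00 kN·m

γ = ρg = 1164 × 9.81 / 1000 = 11.41884 kN/m³.
The plate makes 59° with the vertical, i.e. θ = 90° − 59° = 31° to the horizontal. Measuring y along the incline from the free-surface line, vertical depth h = y·sinθ with sinθ = 0.515038.
The centroid is at the centre, 0.55 m below the top of the plate, so y_c = 7.12 + 0.55 = 7.67 m and h_c = 7.67 × 0.515038 = 3.95034 m.
A = π(0.55)² = 0.950332 m².
Resultant F = γ·h_c·A = 11.41884 × 3.95034 × 0.950332 = 42.8679 kN.
I_c = πr⁴/4 = π × 0.55⁴/4 = 0.0718688 m⁴.
Centre of pressure: y_p = y_c + I_c/(y_c·A) = 7.67 + 0.0718688/(7.67 × 0.950332) = 7.67 + 0.00985984 = 7.67986 m along the plane.
The resultant acts 0.55 + 0.00985984 = 0.55986 m (along the plate) below the hinge at the top edge, so the moment about the hinge is M = F × 0.55986 = 42.8679 × 0.55986 = 24 kN·m.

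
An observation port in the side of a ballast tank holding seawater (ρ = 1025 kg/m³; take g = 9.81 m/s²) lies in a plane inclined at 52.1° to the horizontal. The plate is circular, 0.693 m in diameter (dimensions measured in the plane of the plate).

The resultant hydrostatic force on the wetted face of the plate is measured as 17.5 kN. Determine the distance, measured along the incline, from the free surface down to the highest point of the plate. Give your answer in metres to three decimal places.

γ = ρg = 1025 × 9.81 / 1000 = 10.05525 kN/m³.
A = π(0.3465)² = 0.377187 m².
From F = γ·h_c·A, the centroid depth is h_c = 17.5/(10.05525 × 0.377187) = 4.61412 m.
Let θ = 52.1° be the plate's angle to the horizontal; measure y along the incline from where the plane meets the free surface. Vertical depth h = y·sinθ with sinθ = 0.789084.
Along the incline, y_c = h_c/sinθ = 4.61412/0.789084 = 5.84744 m.
The centroid is at the centre, 0.3465 m below the top of the plate, so the highest point sits at y_top = 5.84744 − 0.3465 = 5.50094 m along the incline.

y_top ≈ 5.501 m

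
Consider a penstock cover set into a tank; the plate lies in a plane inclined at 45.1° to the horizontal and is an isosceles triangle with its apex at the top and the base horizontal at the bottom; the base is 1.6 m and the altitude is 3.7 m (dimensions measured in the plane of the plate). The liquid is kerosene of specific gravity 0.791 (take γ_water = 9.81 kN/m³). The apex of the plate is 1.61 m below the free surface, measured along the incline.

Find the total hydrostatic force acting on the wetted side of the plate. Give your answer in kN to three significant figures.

F ≈ 66.3 kN

γ = 0.791 × 9.81 = 7.75971 kN/m³.
Let θ = 45.1° be the plate's angle to the horizontal; measure y along the incline from where the plane meets the free surface. Vertical depth h = y·sinθ with sinθ = 0.708340.
With the apex up, the centroid sits 2h/3 = 2 × 3.7/3 = 2.46667 m below the apex, so y_c = 1.61 + 2.46667 = 4.07667 m and h_c = 4.07667 × 0.708340 = 2.88767 m.
A = ½ × 1.6 × 3.7 = 2.96 m².
Resultant F = γ·h_c·A = 7.75971 × 2.88767 × 2.96 = 66.3261 kN.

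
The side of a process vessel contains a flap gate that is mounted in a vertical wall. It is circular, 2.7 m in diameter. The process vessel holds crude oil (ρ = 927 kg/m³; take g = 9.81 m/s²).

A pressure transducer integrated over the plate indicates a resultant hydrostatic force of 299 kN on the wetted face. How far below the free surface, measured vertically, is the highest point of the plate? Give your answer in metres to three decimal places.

d_top ≈ 4.393 m

γ = ρg = 927 × 9.81 / 1000 = 9.09387 kN/m³.
A = π(1.35)² = 5.72555 m².
From F = γ·h_c·A, the centroid depth is h_c = 299/(9.09387 × 5.72555) = 5.74256 m.
The centroid is at the centre, 1.35 m below the top of the plate, so the highest point sits at h_top = 5.74256 − 1.35 = 4.39256 m below the surface.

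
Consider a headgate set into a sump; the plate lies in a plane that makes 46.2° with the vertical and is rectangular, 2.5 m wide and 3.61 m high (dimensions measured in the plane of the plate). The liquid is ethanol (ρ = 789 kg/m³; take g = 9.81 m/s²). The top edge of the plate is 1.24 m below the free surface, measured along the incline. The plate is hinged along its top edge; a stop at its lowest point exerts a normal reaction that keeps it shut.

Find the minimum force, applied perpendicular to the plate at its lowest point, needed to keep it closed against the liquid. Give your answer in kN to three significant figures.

P ≈ 88.2 kN

γ = ρg = 789 × 9.81 / 1000 = 7.74009 kN/m³.
The plate makes 46.2° with the vertical, i.e. θ = 90° − 46.2° = 43.8° to the horizontal. Measuring y along the incline from the free-surface line, vertical depth h = y·sinθ with sinθ = 0.692143.
The centroid lies 3.61/2 = 1.805 m below the top edge, so y_c = 1.24 + 1.805 = 3.045 m and h_c = 3.045 × 0.692143 = 2.10758 m.
A = 2.5 × 3.61 = 9.025 m².
Resultant F = γ·h_c·A = 7.74009 × 2.10758 × 9.025 = 147.224 kN.
I_c = b·h³/12 = 2.5 × 3.61³/12 = 9.80123 m⁴.
Centre of pressure: y_p = y_c + I_c/(y_c·A) = 3.045 + 9.80123/(3.045 × 9.025) = 3.045 + 0.356653 = 3.40165 m along the plane.
The resultant acts 1.805 + 0.356653 = 2.16165 m (along the plate) below the hinge at the top edge, so the moment about the hinge is M = F × 2.16165 = 147.224 × 2.16165 = 318.247 kN·m.
A normal force at the bottom, 3.61 m from the hinge, must supply this moment: P = 318.247/3.61 = 88.1571 kN.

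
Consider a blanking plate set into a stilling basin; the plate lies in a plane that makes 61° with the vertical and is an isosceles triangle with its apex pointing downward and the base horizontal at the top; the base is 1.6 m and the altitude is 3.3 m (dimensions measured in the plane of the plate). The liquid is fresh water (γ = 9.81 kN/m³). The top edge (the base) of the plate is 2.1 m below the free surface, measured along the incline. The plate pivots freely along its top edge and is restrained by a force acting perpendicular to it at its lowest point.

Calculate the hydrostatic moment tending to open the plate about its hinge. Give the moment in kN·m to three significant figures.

M ≈ 51.8 kN·m

γ = 9.81 kN/m³.
The plate makes 61° with the vertical, i.e. θ = 90° − 61° = 29° to the horizontal. Measuring y along the incline from the free-surface line, vertical depth h = y·sinθ with sinθ = 0.484810.
With the apex down, the centroid sits h/3 = 3.3/3 = 1.1 m below the base (the top edge), so y_c = 2.1 + 1.1 = 3.2 m and h_c = 3.2 × 0.484810 = 1.55139 m.
A = ½ × 1.6 × 3.3 = 2.64 m².
Resultant F = γ·h_c·A = 9.81 × 1.55139 × 2.64 = 40.1785 kN.
I_c = b·h³/36 = 1.6 × 3.3³/36 = 1.5972 m⁴.
Centre of pressure: y_p = y_c + I_c/(y_c·A) = 3.2 + 1.5972/(3.2 × 2.64) = 3.2 + 0.189062 = 3.38906 m along the plane.
The resultant acts 1.1 + 0.189062 = 1.28906 m (along the plate) below the hinge at the top edge, so the moment about the hinge is M = F × 1.28906 = 40.1785 × 1.28906 = 51.7925 kN·m.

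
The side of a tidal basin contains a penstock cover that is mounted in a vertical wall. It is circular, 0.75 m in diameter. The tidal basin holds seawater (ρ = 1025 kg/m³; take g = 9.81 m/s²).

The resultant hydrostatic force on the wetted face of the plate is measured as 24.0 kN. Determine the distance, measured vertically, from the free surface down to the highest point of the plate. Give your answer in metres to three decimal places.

d_top ≈ 5.028 m

γ = ρg = 1025 × 9.81 / 1000 = 10.05525 kN/m³.
A = π(0.375)² = 0.441786 m².
From F = γ·h_c·A, the centroid depth is h_c = 24.0/(10.05525 × 0.441786) = 5.40264 m.
The centroid is at the centre, 0.375 m below the top of the plate, so the highest point sits at h_top = 5.40264 − 0.375 = 5.02764 m below the surface.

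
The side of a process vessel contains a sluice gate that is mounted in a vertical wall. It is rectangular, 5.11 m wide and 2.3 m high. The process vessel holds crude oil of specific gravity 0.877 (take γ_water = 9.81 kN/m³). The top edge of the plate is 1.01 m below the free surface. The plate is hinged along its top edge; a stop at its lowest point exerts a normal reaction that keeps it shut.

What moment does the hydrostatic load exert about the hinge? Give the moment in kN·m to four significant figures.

M ≈ 295.7 kN·m

γ = 0.877 × 9.81 = 8.60337 kN/m³.
The centroid lies 2.3/2 = 1.15 m below the top edge, so the centroid depth is h_c = 1.01 + 1.15 = 2.16 m.
A = 5.11 × 2.3 = 11.753 m².
Resultant F = γ·h_c·A = 8.60337 × 2.16 × 11.753 = 218.409 kN.
I_c = b·h³/12 = 5.11 × 2.3³/12 = 5.18111 m⁴.
Centre of pressure: y_p = y_c + I_c/(y_c·A) = 2.16 + 5.18111/(2.16 × 11.753) = 2.16 + 0.204089 = 2.36409 m along the plane.
The resultant acts 1.15 + 0.204089 = 1.35409 m (along the plate) below the hinge at the top edge, so the moment about the hinge is M = F × 1.35409 = 218.409 × 1.35409 = 295.745 kN·m.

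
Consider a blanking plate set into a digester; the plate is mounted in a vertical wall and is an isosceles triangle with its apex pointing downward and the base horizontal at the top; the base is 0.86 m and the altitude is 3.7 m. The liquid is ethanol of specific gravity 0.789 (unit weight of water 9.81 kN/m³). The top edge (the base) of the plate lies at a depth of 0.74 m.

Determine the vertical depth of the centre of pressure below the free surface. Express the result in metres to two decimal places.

γ = 0.789 × 9.81 = 7.74009 kN/m³.
With the apex down, the centroid sits h/3 = 3.7/3 = 1.23333 m below the base (the top edge), so the centroid depth is h_c = 0.74 + 1.23333 = 1.97333 m.
A = ½ × 0.86 × 3.7 = 1.591 m².
Resultant F = γ·h_c·A = 7.74009 × 1.97333 × 1.591 = 24.3005 kN.
I_c = b·h³/36 = 0.86 × 3.7³/36 = 1.21004 m⁴.
Centre of pressure: y_p = y_c + I_c/(y_c·A) = 1.97333 + 1.21004/(1.97333 × 1.591) = 1.97333 + 0.385416 = 2.35875 m along the plane.

h_p = 2.36 m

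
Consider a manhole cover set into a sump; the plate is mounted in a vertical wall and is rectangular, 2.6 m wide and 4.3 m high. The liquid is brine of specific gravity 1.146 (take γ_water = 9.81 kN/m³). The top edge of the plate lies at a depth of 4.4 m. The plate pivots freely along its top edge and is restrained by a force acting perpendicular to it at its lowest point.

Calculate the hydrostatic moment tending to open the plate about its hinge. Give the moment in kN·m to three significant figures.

γ = 1.146 × 9.81 = 11.24226 kN/m³.
The centroid lies 4.3/2 = 2.15 m below the top edge, so the centroid depth is h_c = 4.4 + 2.15 = 6.55 m.
A = 2.6 × 4.3 = 11.18 m².
Resultant F = γ·h_c·A = 11.24226 × 6.55 × 11.18 = 823.259 kN.
I_c = b·h³/12 = 2.6 × 4.3³/12 = 17.2265 m⁴.
Centre of pressure: y_p = y_c + I_c/(y_c·A) = 6.55 + 17.2265/(6.55 × 11.18) = 6.55 + 0.235242 = 6.78524 m along the plane.
The resultant acts 2.15 + 0.235242 = 2.38524 m (along the plate) below the hinge at the top edge, so the moment about the hinge is M = F × 2.38524 = 823.259 × 2.38524 = 1963.67 kN·m.

M ≈ 1960 kN·m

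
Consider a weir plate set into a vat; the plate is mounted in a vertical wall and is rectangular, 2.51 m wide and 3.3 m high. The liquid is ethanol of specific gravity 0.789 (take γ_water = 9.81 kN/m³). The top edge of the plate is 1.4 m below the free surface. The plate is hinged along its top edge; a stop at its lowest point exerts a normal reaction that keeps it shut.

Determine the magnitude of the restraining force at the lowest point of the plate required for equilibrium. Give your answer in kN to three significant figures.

P ≈ 115 kN

γ = 0.789 × 9.81 = 7.74009 kN/m³.
The centroid lies 3.3/2 = 1.65 m below the top edge, so the centroid depth is h_c = 1.4 + 1.65 = 3.05 m.
A = 2.51 × 3.3 = 8.283 m².
Resultant F = γ·h_c·A = 7.74009 × 3.05 × 8.283 = 195.539 kN.
I_c = b·h³/12 = 2.51 × 3.3³/12 = 7.51682 m⁴.
Centre of pressure: y_p = y_c + I_c/(y_c·A) = 3.05 + 7.51682/(3.05 × 8.283) = 3.05 + 0.297541 = 3.34754 m along the plane.
The resultant acts 1.65 + 0.297541 = 1.94754 m (along the plate) below the hinge at the top edge, so the moment about the hinge is M = F × 1.94754 = 195.539 × 1.94754 = 380.82 kN·m.
A normal force at the bottom, 3.3 m from the hinge, must supply this moment: P = 380.82/3.3 = 115.4 kN.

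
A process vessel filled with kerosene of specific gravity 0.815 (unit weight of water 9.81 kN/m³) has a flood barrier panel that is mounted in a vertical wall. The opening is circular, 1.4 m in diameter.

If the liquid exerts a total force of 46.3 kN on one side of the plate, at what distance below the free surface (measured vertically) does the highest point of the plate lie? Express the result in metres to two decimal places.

γ = 0.815 × 9.81 = 7.99515 kN/m³.
A = π(0.7)² = 1.53938 m².
From F = γ·h_c·A, the centroid depth is h_c = 46.3/(7.99515 × 1.53938) = 3.76191 m.
The centroid is at the centre, 0.7 m below the top of the plate, so the highest point sits at h_top = 3.76191 − 0.7 = 3.06191 m below the surface.

d_top ≈ 3.06 m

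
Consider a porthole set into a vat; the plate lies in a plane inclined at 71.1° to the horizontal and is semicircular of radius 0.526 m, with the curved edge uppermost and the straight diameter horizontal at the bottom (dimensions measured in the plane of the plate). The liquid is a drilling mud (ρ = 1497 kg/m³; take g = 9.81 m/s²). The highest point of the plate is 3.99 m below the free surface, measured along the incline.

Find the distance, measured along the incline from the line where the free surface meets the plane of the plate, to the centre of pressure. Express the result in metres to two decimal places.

y_p = 4.30 m

γ = ρg = 1497 × 9.81 / 1000 = 14.68557 kN/m³.
Let θ = 71.1° be the plate's angle to the horizontal; measure y along the incline from where the plane meets the free surface. Vertical depth h = y·sinθ with sinθ = 0.946085.
The centroid lies 4r/(3π) = 0.223241 m above the diameter, so r − 4r/(3π) = 0.526 − 0.223241 = 0.302759 m below the topmost point, so y_c = 3.99 + 0.302759 = 4.29276 m and h_c = 4.29276 × 0.946085 = 4.06132 m.
A = πr²/2 = π × 0.526²/2 = 0.434602 m².
Resultant F = γ·h_c·A = 14.68557 × 4.06132 × 0.434602 = 25.9209 kN.
I_c = (π/8 − 8/(9π))·r⁴ = 0.109757 × 0.526⁴ = 0.00840186 m⁴.
Centre of pressure: y_p = y_c + I_c/(y_c·A) = 4.29276 + 0.00840186/(4.29276 × 0.434602) = 4.29276 + 0.00450347 = 4.29726 m along the plane.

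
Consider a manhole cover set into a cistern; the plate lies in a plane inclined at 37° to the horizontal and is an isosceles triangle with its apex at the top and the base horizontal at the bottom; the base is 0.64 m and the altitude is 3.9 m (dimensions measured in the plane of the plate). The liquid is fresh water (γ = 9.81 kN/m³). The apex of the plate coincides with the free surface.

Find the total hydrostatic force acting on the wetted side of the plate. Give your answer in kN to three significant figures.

γ = 9.81 kN/m³.
Let θ = 37° be the plate's angle to the horizontal; measure y along the incline from where the plane meets the free surface. Vertical depth h = y·sinθ with sinθ = 0.601815.
With the apex up, the centroid sits 2h/3 = 2 × 3.9/3 = 2.6 m below the apex, so y_c = 2.6 m and h_c = 2.6 × 0.601815 = 1.56472 m.
A = ½ × 0.64 × 3.9 = 1.248 m².
Resultant F = γ·h_c·A = 9.81 × 1.56472 × 1.248 = 19.1567 kN.

F ≈ 19.2 kN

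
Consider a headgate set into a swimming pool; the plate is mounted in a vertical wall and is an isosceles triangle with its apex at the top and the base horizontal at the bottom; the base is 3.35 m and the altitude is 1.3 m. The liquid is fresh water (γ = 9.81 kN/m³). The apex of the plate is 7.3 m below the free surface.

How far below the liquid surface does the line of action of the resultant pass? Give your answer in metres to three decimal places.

h_p = 8.178 m

γ = 9.81 kN/m³.
With the apex up, the centroid sits 2h/3 = 2 × 1.3/3 = 0.866667 m below the apex, so the centroid depth is h_c = 7.3 + 0.866667 = 8.16667 m.
A = ½ × 3.35 × 1.3 = 2.1775 m².
Resultant F = γ·h_c·A = 9.81 × 8.16667 × 2.1775 = 174.45 kN.
I_c = b·h³/36 = 3.35 × 1.3³/36 = 0.204443 m⁴.
Centre of pressure: y_p = y_c + I_c/(y_c·A) = 8.16667 + 0.204443/(8.16667 × 2.1775) = 8.16667 + 0.0114966 = 8.17817 m along the plane.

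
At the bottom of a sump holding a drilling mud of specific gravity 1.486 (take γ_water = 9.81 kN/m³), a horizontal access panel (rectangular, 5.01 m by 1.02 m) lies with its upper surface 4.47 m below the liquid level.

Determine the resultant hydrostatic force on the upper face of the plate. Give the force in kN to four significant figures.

γ = 1.486 × 9.81 = 14.57766 kN/m³.
The plate is horizontal, so pressure is uniform at p = γ·h = 14.57766 × 4.47 = 65.1621 kN/m².
A = 5.01 × 1.02 = 5.1102 m².
F = p·A = 65.1621 × 5.1102 = 332.991 kN.

F ≈ 333.0 kN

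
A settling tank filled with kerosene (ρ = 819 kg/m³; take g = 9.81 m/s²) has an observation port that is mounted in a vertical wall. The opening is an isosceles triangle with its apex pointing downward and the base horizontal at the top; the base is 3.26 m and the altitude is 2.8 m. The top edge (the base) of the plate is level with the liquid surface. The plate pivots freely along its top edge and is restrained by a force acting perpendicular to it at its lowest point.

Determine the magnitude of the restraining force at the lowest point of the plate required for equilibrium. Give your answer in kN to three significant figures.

P ≈ 17.1 kN

γ = ρg = 819 × 9.81 / 1000 = 8.03439 kN/m³.
With the apex down, the centroid sits h/3 = 2.8/3 = 0.933333 m below the base (the top edge), so the centroid depth is h_c = 0.933333 m.
A = ½ × 3.26 × 2.8 = 4.564 m².
Resultant F = γ·h_c·A = 8.03439 × 0.933333 × 4.564 = 34.2243 kN.
I_c = b·h³/36 = 3.26 × 2.8³/36 = 1.98788 m⁴.
Centre of pressure: y_p = y_c + I_c/(y_c·A) = 0.933333 + 1.98788/(0.933333 × 4.564) = 0.933333 + 0.466668 = 1.4 m along the plane.
The resultant acts 0.933333 + 0.466668 = 1.4 m (along the plate) below the hinge at the top edge, so the moment about the hinge is M = F × 1.4 = 34.2243 × 1.4 = 47.914 kN·m.
A normal force at the bottom, 2.8 m from the hinge, must supply this moment: P = 47.914/2.8 = 17.1121 kN.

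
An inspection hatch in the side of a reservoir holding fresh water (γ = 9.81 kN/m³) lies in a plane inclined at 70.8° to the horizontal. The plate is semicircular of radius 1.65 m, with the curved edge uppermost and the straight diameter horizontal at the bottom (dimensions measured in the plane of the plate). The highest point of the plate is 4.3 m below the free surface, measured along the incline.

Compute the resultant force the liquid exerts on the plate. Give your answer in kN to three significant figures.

F ≈ 208 kN

γ = 9.81 kN/m³.
Let θ = 70.8° be the plate's angle to the horizontal; measure y along the incline from where the plane meets the free surface. Vertical depth h = y·sinθ with sinθ = 0.944376.
The centroid lies 4r/(3π) = 0.700282 m above the diameter, so r − 4r/(3π) = 1.65 − 0.700282 = 0.949718 m below the topmost point, so y_c = 4.3 + 0.949718 = 5.24972 m and h_c = 5.24972 × 0.944376 = 4.95771 m.
A = πr²/2 = π × 1.65²/2 = 4.27649 m².
Resultant F = γ·h_c·A = 9.81 × 4.95771 × 4.27649 = 207.988 kN.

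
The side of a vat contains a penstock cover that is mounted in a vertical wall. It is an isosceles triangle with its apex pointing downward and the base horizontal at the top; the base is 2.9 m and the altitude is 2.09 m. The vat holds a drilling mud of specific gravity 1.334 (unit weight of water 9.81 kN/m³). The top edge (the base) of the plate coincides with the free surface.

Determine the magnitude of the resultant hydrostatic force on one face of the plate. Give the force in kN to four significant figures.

F ≈ 27.63 kN

γ = 1.334 × 9.81 = 13.08654 kN/m³.
With the apex down, the centroid sits h/3 = 2.09/3 = 0.696667 m below the base (the top edge), so the centroid depth is h_c = 0.696667 m.
A = ½ × 2.9 × 2.09 = 3.0305 m².
Resultant F = γ·h_c·A = 13.08654 × 0.696667 × 3.0305 = 27.6289 kN.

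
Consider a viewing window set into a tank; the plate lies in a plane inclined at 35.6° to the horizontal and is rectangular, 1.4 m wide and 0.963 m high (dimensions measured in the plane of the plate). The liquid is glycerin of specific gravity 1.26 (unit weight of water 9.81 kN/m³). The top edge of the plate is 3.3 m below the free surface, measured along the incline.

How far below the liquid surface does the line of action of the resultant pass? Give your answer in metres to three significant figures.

γ = 1.26 × 9.81 = 12.3606 kN/m³.
Let θ = 35.6° be the plate's angle to the horizontal; measure y along the incline from where the plane meets the free surface. Vertical depth h = y·sinθ with sinθ = 0.582123.
The centroid lies 0.963/2 = 0.4815 m below the top edge, so y_c = 3.3 + 0.4815 = 3.7815 m and h_c = 3.7815 × 0.582123 = 2.2013 m.
A = 1.4 × 0.963 = 1.3482 m².
Resultant F = γ·h_c·A = 12.3606 × 2.2013 × 1.3482 = 36.6837 kN.
I_c = b·h³/12 = 1.4 × 0.963³/12 = 0.10419 m⁴.
Centre of pressure: y_p = y_c + I_c/(y_c·A) = 3.7815 + 0.10419/(3.7815 × 1.3482) = 3.7815 + 0.0204366 = 3.80194 m along the plane.
Vertically, h_p = y_p·sinθ = 3.80194 × 0.582123 = 2.2132 m.

h_p = 2.21 m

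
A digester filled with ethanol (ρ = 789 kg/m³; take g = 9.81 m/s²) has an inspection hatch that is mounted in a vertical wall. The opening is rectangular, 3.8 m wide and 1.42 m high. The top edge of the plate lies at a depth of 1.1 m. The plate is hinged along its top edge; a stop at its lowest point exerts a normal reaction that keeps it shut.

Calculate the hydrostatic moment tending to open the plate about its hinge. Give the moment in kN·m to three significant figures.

γ = ρg = 789 × 9.81 / 1000 = 7.74009 kN/m³.
The centroid lies 1.42/2 = 0.71 m below the top edge, so the centroid depth is h_c = 1.1 + 0.71 = 1.81 m.
A = 3.8 × 1.42 = 5.396 m².
Resultant F = γ·h_c·A = 7.74009 × 1.81 × 5.396 = 75.5956 kN.
I_c = b·h³/12 = 3.8 × 1.42³/12 = 0.906708 m⁴.
Centre of pressure: y_p = y_c + I_c/(y_c·A) = 1.81 + 0.906708/(1.81 × 5.396) = 1.81 + 0.0928361 = 1.90284 m along the plane.
The resultant acts 0.71 + 0.0928361 = 0.802836 m (along the plate) below the hinge at the top edge, so the moment about the hinge is M = F × 0.802836 = 75.5956 × 0.802836 = 60.6909 kN·m.

M ≈ 60.7 kN·m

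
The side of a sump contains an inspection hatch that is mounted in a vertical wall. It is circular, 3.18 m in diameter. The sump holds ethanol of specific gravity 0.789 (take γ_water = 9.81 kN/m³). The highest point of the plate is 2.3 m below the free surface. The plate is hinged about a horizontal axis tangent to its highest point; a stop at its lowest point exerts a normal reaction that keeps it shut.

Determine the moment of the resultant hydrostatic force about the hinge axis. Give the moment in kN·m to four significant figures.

γ = 0.789 × 9.81 = 7.74009 kN/m³.
The centroid is at the centre, 1.59 m below the top of the plate, so the centroid depth is h_c = 2.3 + 1.59 = 3.89 m.
A = π(1.59)² = 7.94226 m².
Resultant F = γ·h_c·A = 7.74009 × 3.89 × 7.94226 = 239.133 kN.
I_c = πr⁴/4 = π × 1.59⁴/4 = 5.01971 m⁴.
Centre of pressure: y_p = y_c + I_c/(y_c·A) = 3.89 + 5.01971/(3.89 × 7.94226) = 3.89 + 0.162474 = 4.05247 m along the plane.
The resultant acts 1.59 + 0.162474 = 1.75247 m (along the plate) below the hinge at the top edge, so the moment about the hinge is M = F × 1.75247 = 239.133 × 1.75247 = 419.073 kN·m.

M ≈ 419.1 kN·m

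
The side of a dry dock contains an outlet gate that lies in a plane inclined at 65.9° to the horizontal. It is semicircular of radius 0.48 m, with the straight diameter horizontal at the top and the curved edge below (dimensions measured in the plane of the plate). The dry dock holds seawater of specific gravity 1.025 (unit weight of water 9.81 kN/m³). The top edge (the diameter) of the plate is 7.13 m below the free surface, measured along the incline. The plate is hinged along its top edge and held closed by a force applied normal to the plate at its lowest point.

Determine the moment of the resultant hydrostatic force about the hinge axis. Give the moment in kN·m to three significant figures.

γ = 1.025 × 9.81 = 10.05525 kN/m³.
Let θ = 65.9° be the plate's angle to the horizontal; measure y along the incline from where the plane meets the free surface. Vertical depth h = y·sinθ with sinθ = 0.912834.
The centroid of a semicircle lies 4r/(3π) = 0.203718 m from the diameter, here below the top edge, so y_c = 7.13 + 0.203718 = 7.33372 m and h_c = 7.33372 × 0.912834 = 6.69447 m.
A = πr²/2 = π × 0.48²/2 = 0.361911 m².
Resultant F = γ·h_c·A = 10.05525 × 6.69447 × 0.361911 = 24.3619 kN.
I_c = (π/8 − 8/(9π))·r⁴ = 0.109757 × 0.48⁴ = 0.00582636 m⁴.
Centre of pressure: y_p = y_c + I_c/(y_c·A) = 7.33372 + 0.00582636/(7.33372 × 0.361911) = 7.33372 + 0.00219519 = 7.33592 m along the plane.
The resultant acts 0.203718 + 0.00219519 = 0.205913 m (along the plate) below the hinge at the top edge, so the moment about the hinge is M = F × 0.205913 = 24.3619 × 0.205913 = 5.01643 kN·m.

M ≈ 5.02 kN·m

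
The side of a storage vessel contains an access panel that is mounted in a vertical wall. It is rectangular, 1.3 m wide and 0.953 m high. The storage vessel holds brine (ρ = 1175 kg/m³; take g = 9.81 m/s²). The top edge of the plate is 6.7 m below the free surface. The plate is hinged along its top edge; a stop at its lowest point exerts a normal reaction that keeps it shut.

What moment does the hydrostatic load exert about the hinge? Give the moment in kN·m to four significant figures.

M ≈ 49.91 kN·m

γ = ρg = 1175 × 9.81 / 1000 = 11.52675 kN/m³.
The centroid lies 0.953/2 = 0.4765 m below the top edge, so the centroid depth is h_c = 6.7 + 0.4765 = 7.1765 m.
A = 1.3 × 0.953 = 1.2389 m².
Resultant F = γ·h_c·A = 11.52675 × 7.1765 × 1.2389 = 102.484 kN.
I_c = b·h³/12 = 1.3 × 0.953³/12 = 0.093765 m⁴.
Centre of pressure: y_p = y_c + I_c/(y_c·A) = 7.1765 + 0.093765/(7.1765 × 1.2389) = 7.1765 + 0.0105461 = 7.18705 m along the plane.
The resultant acts 0.4765 + 0.0105461 = 0.487046 m (along the plate) below the hinge at the top edge, so the moment about the hinge is M = F × 0.487046 = 102.484 × 0.487046 = 49.9144 kN·m.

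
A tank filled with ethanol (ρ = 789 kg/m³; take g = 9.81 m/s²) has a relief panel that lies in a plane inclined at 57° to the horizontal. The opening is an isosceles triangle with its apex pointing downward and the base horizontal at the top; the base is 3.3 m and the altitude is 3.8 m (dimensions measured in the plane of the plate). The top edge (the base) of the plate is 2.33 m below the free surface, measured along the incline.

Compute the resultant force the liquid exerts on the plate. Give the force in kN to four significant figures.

γ = ρg = 789 × 9.81 / 1000 = 7.74009 kN/m³.
Let θ = 57° be the plate's angle to the horizontal; measure y along the incline from where the plane meets the free surface. Vertical depth h = y·sinθ with sinθ = 0.838671.
With the apex down, the centroid sits h/3 = 3.8/3 = 1.26667 m below the base (the top edge), so y_c = 2.33 + 1.26667 = 3.59667 m and h_c = 3.59667 × 0.838671 = 3.01642 m.
A = ½ × 3.3 × 3.8 = 6.27 m².
Resultant F = γ·h_c·A = 7.74009 × 3.01642 × 6.27 = 146.388 kN.

F ≈ 146.4 kN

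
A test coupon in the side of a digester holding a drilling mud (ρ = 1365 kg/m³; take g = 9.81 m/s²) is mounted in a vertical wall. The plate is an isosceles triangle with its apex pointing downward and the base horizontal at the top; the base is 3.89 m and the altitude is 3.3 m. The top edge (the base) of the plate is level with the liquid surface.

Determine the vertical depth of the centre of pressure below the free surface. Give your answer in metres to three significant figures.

h_p = 1.65 m

γ = ρg = 1365 × 9.81 / 1000 = 13.39065 kN/m³.
With the apex down, the centroid sits h/3 = 3.3/3 = 1.1 m below the base (the top edge), so the centroid depth is h_c = 1.1 m.
A = ½ × 3.89 × 3.3 = 6.4185 m².
Resultant F = γ·h_c·A = 13.39065 × 1.1 × 6.4185 = 94.5427 kN.
I_c = b·h³/36 = 3.89 × 3.3³/36 = 3.88319 m⁴.
Centre of pressure: y_p = y_c + I_c/(y_c·A) = 1.1 + 3.88319/(1.1 × 6.4185) = 1.1 + 0.55 = 1.65 m along the plane.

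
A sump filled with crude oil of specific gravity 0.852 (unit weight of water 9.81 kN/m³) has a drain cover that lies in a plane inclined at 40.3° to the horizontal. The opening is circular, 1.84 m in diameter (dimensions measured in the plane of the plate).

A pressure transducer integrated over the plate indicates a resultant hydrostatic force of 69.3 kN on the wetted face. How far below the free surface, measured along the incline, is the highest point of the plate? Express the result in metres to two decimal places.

y_top ≈ 3.90 m

γ = 0.852 × 9.81 = 8.35812 kN/m³.
A = π(0.92)² = 2.65904 m².
From F = γ·h_c·A, the centroid depth is h_c = 69.3/(8.35812 × 2.65904) = 3.11817 m.
Let θ = 40.3° be the plate's angle to the horizontal; measure y along the incline from where the plane meets the free surface. Vertical depth h = y·sinθ with sinθ = 0.646790.
Along the incline, y_c = h_c/sinθ = 3.11817/0.646790 = 4.82099 m.
The centroid is at the centre, 0.92 m below the top of the plate, so the highest point sits at y_top = 4.82099 − 0.92 = 3.90099 m along the incline.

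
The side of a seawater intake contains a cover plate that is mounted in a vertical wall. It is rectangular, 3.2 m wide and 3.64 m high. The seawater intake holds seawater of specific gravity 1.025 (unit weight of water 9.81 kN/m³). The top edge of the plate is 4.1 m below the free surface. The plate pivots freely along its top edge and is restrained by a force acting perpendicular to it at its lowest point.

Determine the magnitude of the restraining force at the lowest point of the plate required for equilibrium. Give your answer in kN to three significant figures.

P ≈ 382 kN

γ = 1.025 × 9.81 = 10.05525 kN/m³.
The centroid lies 3.64/2 = 1.82 m below the top edge, so the centroid depth is h_c = 4.1 + 1.82 = 5.92 m.
A = 3.2 × 3.64 = 11.648 m².
Resultant F = γ·h_c·A = 10.05525 × 5.92 × 11.648 = 693.371 kN.
I_c = b·h³/12 = 3.2 × 3.64³/12 = 12.8609 m⁴.
Centre of pressure: y_p = y_c + I_c/(y_c·A) = 5.92 + 12.8609/(5.92 × 11.648) = 5.92 + 0.186508 = 6.10651 m along the plane.
The resultant acts 1.82 + 0.186508 = 2.00651 m (along the plate) below the hinge at the top edge, so the moment about the hinge is M = F × 2.00651 = 693.371 × 2.00651 = 1391.26 kN·m.
A normal force at the bottom, 3.64 m from the hinge, must supply this moment: P = 1391.26/3.64 = 382.214 kN.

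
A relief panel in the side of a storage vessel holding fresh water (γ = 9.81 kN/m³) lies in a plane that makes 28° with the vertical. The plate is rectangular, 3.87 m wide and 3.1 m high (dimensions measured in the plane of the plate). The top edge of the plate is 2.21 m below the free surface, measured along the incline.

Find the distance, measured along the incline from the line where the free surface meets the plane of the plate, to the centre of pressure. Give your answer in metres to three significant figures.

γ = 9.81 kN/m³.
The plate makes 28° with the vertical, i.e. θ = 90° − 28° = 62° to the horizontal. Measuring y along the incline from the free-surface line, vertical depth h = y·sinθ with sinθ = 0.882948.
The centroid lies 3.1/2 = 1.55 m below the top edge, so y_c = 2.21 + 1.55 = 3.76 m and h_c = 3.76 × 0.882948 = 3.31988 m.
A = 3.87 × 3.1 = 11.997 m².
Resultant F = γ·h_c·A = 9.81 × 3.31988 × 11.997 = 390.719 kN.
I_c = b·h³/12 = 3.87 × 3.1³/12 = 9.6076 m⁴.
Centre of pressure: y_p = y_c + I_c/(y_c·A) = 3.76 + 9.6076/(3.76 × 11.997) = 3.76 + 0.212988 = 3.97299 m along the plane.

y_p = 3.97 m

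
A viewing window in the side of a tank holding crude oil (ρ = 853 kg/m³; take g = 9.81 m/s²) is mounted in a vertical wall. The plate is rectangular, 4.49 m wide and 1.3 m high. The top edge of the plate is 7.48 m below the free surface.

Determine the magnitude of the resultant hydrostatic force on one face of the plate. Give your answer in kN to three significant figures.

γ = ρg = 853 × 9.81 / 1000 = 8.36793 kN/m³.
The centroid lies 1.3/2 = 0.65 m below the top edge, so the centroid depth is h_c = 7.48 + 0.65 = 8.13 m.
A = 4.49 × 1.3 = 5.837 m².
Resultant F = γ·h_c·A = 8.36793 × 8.13 × 5.837 = 397.099 kN.

F ≈ 397 kN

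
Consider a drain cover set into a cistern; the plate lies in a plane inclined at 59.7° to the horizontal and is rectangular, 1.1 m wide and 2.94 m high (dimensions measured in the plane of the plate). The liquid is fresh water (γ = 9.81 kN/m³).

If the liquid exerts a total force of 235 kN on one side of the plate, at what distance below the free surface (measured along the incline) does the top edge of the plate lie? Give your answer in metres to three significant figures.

γ = 9.81 kN/m³.
A = 1.1 × 2.94 = 3.234 m².
From F = γ·h_c·A, the centroid depth is h_c = 235/(9.81 × 3.234) = 7.40728 m.
Let θ = 59.7° be the plate's angle to the horizontal; measure y along the incline from where the plane meets the free surface. Vertical depth h = y·sinθ with sinθ = 0.863396.
Along the incline, y_c = h_c/sinθ = 7.40728/0.863396 = 8.57924 m.
The centroid lies 2.94/2 = 1.47 m below the top edge, so the top edge sits at y_top = 8.57924 − 1.47 = 7.10924 m along the incline.

y_top ≈ 7.11 m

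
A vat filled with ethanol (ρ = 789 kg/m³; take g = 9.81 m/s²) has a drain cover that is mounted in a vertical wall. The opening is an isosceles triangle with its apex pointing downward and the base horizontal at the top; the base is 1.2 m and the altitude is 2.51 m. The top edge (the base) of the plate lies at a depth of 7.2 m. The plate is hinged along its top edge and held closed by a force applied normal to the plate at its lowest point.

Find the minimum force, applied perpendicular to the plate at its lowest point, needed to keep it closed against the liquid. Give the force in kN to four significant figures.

γ = ρg = 789 × 9.81 / 1000 = 7.74009 kN/m³.
With the apex down, the centroid sits h/3 = 2.51/3 = 0.836667 m below the base (the top edge), so the centroid depth is h_c = 7.2 + 0.836667 = 8.03667 m.
A = ½ × 1.2 × 2.51 = 1.506 m².
Resultant F = γ·h_c·A = 7.74009 × 8.03667 × 1.506 = 93.6801 kN.
I_c = b·h³/36 = 1.2 × 2.51³/36 = 0.527108 m⁴.
Centre of pressure: y_p = y_c + I_c/(y_c·A) = 8.03667 + 0.527108/(8.03667 × 1.506) = 8.03667 + 0.043551 = 8.08022 m along the plane.
The resultant acts 0.836667 + 0.043551 = 0.880218 m (along the plate) below the hinge at the top edge, so the moment about the hinge is M = F × 0.880218 = 93.6801 × 0.880218 = 82.4589 kN·m.
A normal force at the bottom, 2.51 m from the hinge, must supply this moment: P = 82.4589/2.51 = 32.8522 kN.

P ≈ 32.85 kN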